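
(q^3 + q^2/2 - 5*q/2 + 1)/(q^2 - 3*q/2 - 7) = (2*q^2 - 3*q + 1)/(2*q - 7)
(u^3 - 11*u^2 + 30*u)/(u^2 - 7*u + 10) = u*(u - 6)/(u - 2)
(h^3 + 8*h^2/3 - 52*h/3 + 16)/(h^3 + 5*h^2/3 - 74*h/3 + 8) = (3*h^2 - 10*h + 8)/(3*h^2 - 13*h + 4)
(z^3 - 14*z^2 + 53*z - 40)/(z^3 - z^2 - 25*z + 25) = (z - 8)/(z + 5)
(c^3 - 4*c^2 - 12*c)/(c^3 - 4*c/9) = 9*(c^2 - 4*c - 12)/(9*c^2 - 4)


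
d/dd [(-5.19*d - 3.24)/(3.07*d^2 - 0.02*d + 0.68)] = (15.9333*d^2 + 19.8936*d - 3.594)/(9.4249*d^4 - 0.1228*d^3 + 4.1756*d^2 - 0.0272*d + 0.4624)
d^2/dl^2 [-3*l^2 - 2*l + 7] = -6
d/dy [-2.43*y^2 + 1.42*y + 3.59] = 1.42 - 4.86*y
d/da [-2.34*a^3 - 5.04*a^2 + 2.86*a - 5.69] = -7.02*a^2 - 10.08*a + 2.86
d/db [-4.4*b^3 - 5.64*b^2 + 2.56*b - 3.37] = -13.2*b^2 - 11.28*b + 2.56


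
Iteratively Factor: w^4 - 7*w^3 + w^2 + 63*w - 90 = (w - 5)*(w^3 - 2*w^2 - 9*w + 18) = (w - 5)*(w - 3)*(w^2 + w - 6) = (w - 5)*(w - 3)*(w + 3)*(w - 2)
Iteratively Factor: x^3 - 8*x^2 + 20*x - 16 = (x - 4)*(x^2 - 4*x + 4) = (x - 4)*(x - 2)*(x - 2)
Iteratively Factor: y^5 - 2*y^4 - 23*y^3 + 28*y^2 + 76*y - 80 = (y + 4)*(y^4 - 6*y^3 + y^2 + 24*y - 20) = (y - 1)*(y + 4)*(y^3 - 5*y^2 - 4*y + 20) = (y - 5)*(y - 1)*(y + 4)*(y^2 - 4) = (y - 5)*(y - 1)*(y + 2)*(y + 4)*(y - 2)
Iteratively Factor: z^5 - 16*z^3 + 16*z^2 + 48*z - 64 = (z - 2)*(z^4 + 2*z^3 - 12*z^2 - 8*z + 32) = (z - 2)^2*(z^3 + 4*z^2 - 4*z - 16) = (z - 2)^2*(z + 2)*(z^2 + 2*z - 8) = (z - 2)^2*(z + 2)*(z + 4)*(z - 2)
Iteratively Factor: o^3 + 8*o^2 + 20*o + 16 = (o + 2)*(o^2 + 6*o + 8) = (o + 2)*(o + 4)*(o + 2)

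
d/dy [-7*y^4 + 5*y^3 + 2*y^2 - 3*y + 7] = -28*y^3 + 15*y^2 + 4*y - 3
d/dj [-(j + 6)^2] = -2*j - 12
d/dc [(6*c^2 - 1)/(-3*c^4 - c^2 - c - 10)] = (-12*c*(3*c^4 + c^2 + c + 10) + (6*c^2 - 1)*(12*c^3 + 2*c + 1))/(3*c^4 + c^2 + c + 10)^2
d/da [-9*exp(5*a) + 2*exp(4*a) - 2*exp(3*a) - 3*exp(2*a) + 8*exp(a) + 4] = (-45*exp(4*a) + 8*exp(3*a) - 6*exp(2*a) - 6*exp(a) + 8)*exp(a)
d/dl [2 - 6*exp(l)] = -6*exp(l)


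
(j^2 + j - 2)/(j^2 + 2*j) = (j - 1)/j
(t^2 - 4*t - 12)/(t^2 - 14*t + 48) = (t + 2)/(t - 8)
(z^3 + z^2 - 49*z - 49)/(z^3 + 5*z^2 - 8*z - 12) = (z^2 - 49)/(z^2 + 4*z - 12)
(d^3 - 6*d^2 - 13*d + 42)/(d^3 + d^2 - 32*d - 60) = (d^3 - 6*d^2 - 13*d + 42)/(d^3 + d^2 - 32*d - 60)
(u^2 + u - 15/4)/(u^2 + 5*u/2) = (u - 3/2)/u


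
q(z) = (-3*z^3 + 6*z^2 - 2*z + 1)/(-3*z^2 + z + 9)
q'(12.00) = 0.98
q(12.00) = 10.57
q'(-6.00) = 0.85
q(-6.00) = -8.35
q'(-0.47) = -1.44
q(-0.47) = 0.45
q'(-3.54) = 0.23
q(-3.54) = -6.73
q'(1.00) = 0.35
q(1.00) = 0.29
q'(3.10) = 0.74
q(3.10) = 2.21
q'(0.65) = 0.30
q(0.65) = 0.17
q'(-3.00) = -0.45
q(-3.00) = -6.76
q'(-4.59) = 0.67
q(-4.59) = -7.26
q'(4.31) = 0.89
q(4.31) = 3.21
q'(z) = (6*z - 1)*(-3*z^3 + 6*z^2 - 2*z + 1)/(-3*z^2 + z + 9)^2 + (-9*z^2 + 12*z - 2)/(-3*z^2 + z + 9) = (9*z^4 - 6*z^3 - 81*z^2 + 114*z - 19)/(9*z^4 - 6*z^3 - 53*z^2 + 18*z + 81)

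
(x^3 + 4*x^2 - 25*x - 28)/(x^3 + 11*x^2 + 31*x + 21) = (x - 4)/(x + 3)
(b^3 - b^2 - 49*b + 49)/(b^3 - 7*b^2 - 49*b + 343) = (b - 1)/(b - 7)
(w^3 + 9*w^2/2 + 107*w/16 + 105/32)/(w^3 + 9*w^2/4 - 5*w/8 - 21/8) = (w + 5/4)/(w - 1)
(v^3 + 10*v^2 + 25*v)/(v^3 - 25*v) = (v + 5)/(v - 5)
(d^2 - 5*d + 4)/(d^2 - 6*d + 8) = (d - 1)/(d - 2)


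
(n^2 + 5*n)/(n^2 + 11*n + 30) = n/(n + 6)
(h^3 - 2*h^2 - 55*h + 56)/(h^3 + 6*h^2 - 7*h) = (h - 8)/h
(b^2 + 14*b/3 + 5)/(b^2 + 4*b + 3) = (b + 5/3)/(b + 1)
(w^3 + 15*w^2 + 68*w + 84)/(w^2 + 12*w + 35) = (w^2 + 8*w + 12)/(w + 5)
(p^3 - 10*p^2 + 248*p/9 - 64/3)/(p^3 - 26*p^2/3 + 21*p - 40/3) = (p^2 - 22*p/3 + 8)/(p^2 - 6*p + 5)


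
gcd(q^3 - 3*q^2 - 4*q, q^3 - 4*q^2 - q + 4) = q^2 - 3*q - 4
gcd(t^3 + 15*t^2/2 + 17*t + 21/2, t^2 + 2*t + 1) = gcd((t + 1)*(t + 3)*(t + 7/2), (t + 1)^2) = t + 1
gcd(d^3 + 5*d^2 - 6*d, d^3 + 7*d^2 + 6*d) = d^2 + 6*d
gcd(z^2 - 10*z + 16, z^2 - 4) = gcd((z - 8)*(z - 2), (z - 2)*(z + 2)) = z - 2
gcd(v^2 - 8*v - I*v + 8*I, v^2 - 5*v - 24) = v - 8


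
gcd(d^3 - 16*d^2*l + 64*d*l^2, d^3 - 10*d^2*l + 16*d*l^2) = d^2 - 8*d*l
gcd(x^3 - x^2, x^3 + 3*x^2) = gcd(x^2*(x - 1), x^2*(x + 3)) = x^2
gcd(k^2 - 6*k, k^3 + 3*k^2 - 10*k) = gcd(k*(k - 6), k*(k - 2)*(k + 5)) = k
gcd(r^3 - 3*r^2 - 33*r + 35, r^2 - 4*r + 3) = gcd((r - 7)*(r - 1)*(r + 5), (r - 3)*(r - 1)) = r - 1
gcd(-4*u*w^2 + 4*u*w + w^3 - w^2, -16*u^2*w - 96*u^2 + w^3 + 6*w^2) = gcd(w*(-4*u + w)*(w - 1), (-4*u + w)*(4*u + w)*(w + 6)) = 4*u - w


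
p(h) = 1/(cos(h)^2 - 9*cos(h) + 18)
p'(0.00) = 0.00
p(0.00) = 0.10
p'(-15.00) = 0.01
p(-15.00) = 0.04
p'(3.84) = 0.01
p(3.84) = 0.04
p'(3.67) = 0.01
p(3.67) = 0.04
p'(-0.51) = 0.03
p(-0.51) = 0.09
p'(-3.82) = -0.01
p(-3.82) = 0.04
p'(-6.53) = 0.02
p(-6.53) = 0.10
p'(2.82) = -0.00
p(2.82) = 0.04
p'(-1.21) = 0.03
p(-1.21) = 0.07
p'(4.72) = 0.03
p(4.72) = 0.06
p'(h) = (2*sin(h)*cos(h) - 9*sin(h))/(cos(h)^2 - 9*cos(h) + 18)^2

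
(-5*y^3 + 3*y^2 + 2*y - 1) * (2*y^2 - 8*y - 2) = -10*y^5 + 46*y^4 - 10*y^3 - 24*y^2 + 4*y + 2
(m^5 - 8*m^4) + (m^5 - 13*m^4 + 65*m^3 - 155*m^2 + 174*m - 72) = 2*m^5 - 21*m^4 + 65*m^3 - 155*m^2 + 174*m - 72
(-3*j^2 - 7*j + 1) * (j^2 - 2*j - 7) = -3*j^4 - j^3 + 36*j^2 + 47*j - 7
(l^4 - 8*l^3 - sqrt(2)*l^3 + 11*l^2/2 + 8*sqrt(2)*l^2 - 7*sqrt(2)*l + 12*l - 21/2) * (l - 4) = l^5 - 12*l^4 - sqrt(2)*l^4 + 12*sqrt(2)*l^3 + 75*l^3/2 - 39*sqrt(2)*l^2 - 10*l^2 - 117*l/2 + 28*sqrt(2)*l + 42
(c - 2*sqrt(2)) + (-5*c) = -4*c - 2*sqrt(2)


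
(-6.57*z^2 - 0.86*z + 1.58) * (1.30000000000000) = -8.541*z^2 - 1.118*z + 2.054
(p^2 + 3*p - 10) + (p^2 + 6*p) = 2*p^2 + 9*p - 10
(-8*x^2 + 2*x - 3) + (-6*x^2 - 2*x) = -14*x^2 - 3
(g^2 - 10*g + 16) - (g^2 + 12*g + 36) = -22*g - 20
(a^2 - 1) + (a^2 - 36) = 2*a^2 - 37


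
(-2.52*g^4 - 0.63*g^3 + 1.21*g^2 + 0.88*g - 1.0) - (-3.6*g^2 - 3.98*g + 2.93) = -2.52*g^4 - 0.63*g^3 + 4.81*g^2 + 4.86*g - 3.93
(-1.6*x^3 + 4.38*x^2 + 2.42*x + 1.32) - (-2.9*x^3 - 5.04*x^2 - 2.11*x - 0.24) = 1.3*x^3 + 9.42*x^2 + 4.53*x + 1.56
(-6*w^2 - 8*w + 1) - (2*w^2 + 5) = -8*w^2 - 8*w - 4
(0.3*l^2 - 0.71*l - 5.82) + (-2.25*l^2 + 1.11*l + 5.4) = -1.95*l^2 + 0.4*l - 0.42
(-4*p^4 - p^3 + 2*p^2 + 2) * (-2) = 8*p^4 + 2*p^3 - 4*p^2 - 4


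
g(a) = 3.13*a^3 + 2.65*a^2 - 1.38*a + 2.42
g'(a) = 9.39*a^2 + 5.3*a - 1.38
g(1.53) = 17.72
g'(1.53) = 28.71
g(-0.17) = 2.72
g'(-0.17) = -2.01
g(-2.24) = -16.37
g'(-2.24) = 33.86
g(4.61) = 359.03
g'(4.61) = 222.61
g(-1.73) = -3.47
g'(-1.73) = 17.55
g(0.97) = 6.43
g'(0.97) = 12.60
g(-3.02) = -55.45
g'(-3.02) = 68.25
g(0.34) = 2.38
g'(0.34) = 1.51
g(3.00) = 106.64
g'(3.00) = 99.03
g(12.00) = 5776.10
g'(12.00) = 1414.38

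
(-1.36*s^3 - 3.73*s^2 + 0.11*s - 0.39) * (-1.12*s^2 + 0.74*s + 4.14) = 1.5232*s^5 + 3.1712*s^4 - 8.5138*s^3 - 14.924*s^2 + 0.1668*s - 1.6146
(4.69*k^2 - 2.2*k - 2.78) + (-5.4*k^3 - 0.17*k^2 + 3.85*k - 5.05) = -5.4*k^3 + 4.52*k^2 + 1.65*k - 7.83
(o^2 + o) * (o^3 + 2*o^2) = o^5 + 3*o^4 + 2*o^3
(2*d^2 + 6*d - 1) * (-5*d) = -10*d^3 - 30*d^2 + 5*d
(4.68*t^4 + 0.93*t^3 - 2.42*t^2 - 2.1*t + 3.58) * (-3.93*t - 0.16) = -18.3924*t^5 - 4.4037*t^4 + 9.3618*t^3 + 8.6402*t^2 - 13.7334*t - 0.5728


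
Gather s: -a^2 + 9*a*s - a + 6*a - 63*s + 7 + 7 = -a^2 + 5*a + s*(9*a - 63) + 14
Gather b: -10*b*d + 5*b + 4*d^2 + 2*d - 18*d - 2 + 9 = b*(5 - 10*d) + 4*d^2 - 16*d + 7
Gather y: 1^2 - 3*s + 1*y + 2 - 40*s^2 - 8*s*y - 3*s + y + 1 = -40*s^2 - 6*s + y*(2 - 8*s) + 4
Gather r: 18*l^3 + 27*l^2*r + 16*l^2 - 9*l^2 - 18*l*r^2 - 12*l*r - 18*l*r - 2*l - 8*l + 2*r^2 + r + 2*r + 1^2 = 18*l^3 + 7*l^2 - 10*l + r^2*(2 - 18*l) + r*(27*l^2 - 30*l + 3) + 1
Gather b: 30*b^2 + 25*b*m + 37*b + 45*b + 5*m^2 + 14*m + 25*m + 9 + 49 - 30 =30*b^2 + b*(25*m + 82) + 5*m^2 + 39*m + 28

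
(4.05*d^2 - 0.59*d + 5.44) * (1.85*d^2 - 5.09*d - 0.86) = 7.4925*d^4 - 21.706*d^3 + 9.5841*d^2 - 27.1822*d - 4.6784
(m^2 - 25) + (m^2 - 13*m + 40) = 2*m^2 - 13*m + 15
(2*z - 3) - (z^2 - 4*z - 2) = -z^2 + 6*z - 1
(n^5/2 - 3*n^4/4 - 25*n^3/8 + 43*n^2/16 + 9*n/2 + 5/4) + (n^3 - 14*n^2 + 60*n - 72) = n^5/2 - 3*n^4/4 - 17*n^3/8 - 181*n^2/16 + 129*n/2 - 283/4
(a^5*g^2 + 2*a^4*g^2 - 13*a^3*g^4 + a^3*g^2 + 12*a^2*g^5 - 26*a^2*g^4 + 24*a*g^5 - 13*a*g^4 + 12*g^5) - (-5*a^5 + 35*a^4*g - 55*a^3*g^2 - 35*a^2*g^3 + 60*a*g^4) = a^5*g^2 + 5*a^5 + 2*a^4*g^2 - 35*a^4*g - 13*a^3*g^4 + 56*a^3*g^2 + 12*a^2*g^5 - 26*a^2*g^4 + 35*a^2*g^3 + 24*a*g^5 - 73*a*g^4 + 12*g^5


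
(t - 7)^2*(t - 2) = t^3 - 16*t^2 + 77*t - 98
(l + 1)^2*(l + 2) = l^3 + 4*l^2 + 5*l + 2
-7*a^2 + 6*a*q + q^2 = (-a + q)*(7*a + q)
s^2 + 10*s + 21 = (s + 3)*(s + 7)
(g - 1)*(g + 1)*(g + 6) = g^3 + 6*g^2 - g - 6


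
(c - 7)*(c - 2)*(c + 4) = c^3 - 5*c^2 - 22*c + 56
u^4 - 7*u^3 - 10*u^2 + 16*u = u*(u - 8)*(u - 1)*(u + 2)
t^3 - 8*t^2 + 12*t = t*(t - 6)*(t - 2)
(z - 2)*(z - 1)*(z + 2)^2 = z^4 + z^3 - 6*z^2 - 4*z + 8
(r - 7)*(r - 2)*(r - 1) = r^3 - 10*r^2 + 23*r - 14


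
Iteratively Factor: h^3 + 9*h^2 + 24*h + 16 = (h + 1)*(h^2 + 8*h + 16) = (h + 1)*(h + 4)*(h + 4)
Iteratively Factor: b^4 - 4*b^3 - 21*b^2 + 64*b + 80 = (b - 4)*(b^3 - 21*b - 20) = (b - 5)*(b - 4)*(b^2 + 5*b + 4) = (b - 5)*(b - 4)*(b + 4)*(b + 1)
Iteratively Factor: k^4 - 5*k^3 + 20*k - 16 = (k + 2)*(k^3 - 7*k^2 + 14*k - 8) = (k - 1)*(k + 2)*(k^2 - 6*k + 8) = (k - 2)*(k - 1)*(k + 2)*(k - 4)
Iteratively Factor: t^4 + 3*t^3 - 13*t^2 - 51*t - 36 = (t - 4)*(t^3 + 7*t^2 + 15*t + 9) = (t - 4)*(t + 3)*(t^2 + 4*t + 3) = (t - 4)*(t + 3)^2*(t + 1)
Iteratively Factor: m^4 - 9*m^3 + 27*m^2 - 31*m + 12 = (m - 1)*(m^3 - 8*m^2 + 19*m - 12) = (m - 1)^2*(m^2 - 7*m + 12) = (m - 3)*(m - 1)^2*(m - 4)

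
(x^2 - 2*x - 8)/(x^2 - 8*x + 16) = (x + 2)/(x - 4)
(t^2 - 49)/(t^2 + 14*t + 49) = (t - 7)/(t + 7)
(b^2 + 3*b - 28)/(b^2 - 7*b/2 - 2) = 2*(b + 7)/(2*b + 1)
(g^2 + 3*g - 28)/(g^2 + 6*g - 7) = (g - 4)/(g - 1)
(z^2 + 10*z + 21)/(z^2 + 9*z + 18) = (z + 7)/(z + 6)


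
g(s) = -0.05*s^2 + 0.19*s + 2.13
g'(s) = 0.19 - 0.1*s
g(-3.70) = 0.74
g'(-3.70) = 0.56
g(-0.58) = 2.00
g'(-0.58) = 0.25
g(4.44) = 1.99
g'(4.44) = -0.25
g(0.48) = 2.21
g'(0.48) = 0.14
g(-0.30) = 2.07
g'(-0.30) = 0.22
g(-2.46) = 1.36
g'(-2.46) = 0.44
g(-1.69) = 1.67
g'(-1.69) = 0.36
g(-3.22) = 1.00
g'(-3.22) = 0.51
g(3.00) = 2.25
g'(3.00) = -0.11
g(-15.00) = -11.97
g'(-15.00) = 1.69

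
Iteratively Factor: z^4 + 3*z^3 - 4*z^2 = (z)*(z^3 + 3*z^2 - 4*z) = z^2*(z^2 + 3*z - 4) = z^2*(z + 4)*(z - 1)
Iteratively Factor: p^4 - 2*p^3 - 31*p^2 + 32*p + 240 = (p + 4)*(p^3 - 6*p^2 - 7*p + 60) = (p - 5)*(p + 4)*(p^2 - p - 12) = (p - 5)*(p + 3)*(p + 4)*(p - 4)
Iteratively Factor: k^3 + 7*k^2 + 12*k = (k)*(k^2 + 7*k + 12) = k*(k + 4)*(k + 3)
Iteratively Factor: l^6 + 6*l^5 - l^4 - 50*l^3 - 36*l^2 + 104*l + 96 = (l - 2)*(l^5 + 8*l^4 + 15*l^3 - 20*l^2 - 76*l - 48) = (l - 2)^2*(l^4 + 10*l^3 + 35*l^2 + 50*l + 24) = (l - 2)^2*(l + 3)*(l^3 + 7*l^2 + 14*l + 8) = (l - 2)^2*(l + 1)*(l + 3)*(l^2 + 6*l + 8) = (l - 2)^2*(l + 1)*(l + 3)*(l + 4)*(l + 2)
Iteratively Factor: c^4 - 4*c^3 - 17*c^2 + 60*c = (c + 4)*(c^3 - 8*c^2 + 15*c) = c*(c + 4)*(c^2 - 8*c + 15) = c*(c - 3)*(c + 4)*(c - 5)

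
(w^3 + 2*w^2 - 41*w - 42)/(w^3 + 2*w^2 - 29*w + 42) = (w^2 - 5*w - 6)/(w^2 - 5*w + 6)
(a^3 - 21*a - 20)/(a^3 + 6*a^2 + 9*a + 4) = (a - 5)/(a + 1)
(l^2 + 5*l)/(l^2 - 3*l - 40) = l/(l - 8)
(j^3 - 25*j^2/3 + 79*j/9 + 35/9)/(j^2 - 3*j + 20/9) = (3*j^2 - 20*j - 7)/(3*j - 4)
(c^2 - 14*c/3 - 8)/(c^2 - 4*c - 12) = (c + 4/3)/(c + 2)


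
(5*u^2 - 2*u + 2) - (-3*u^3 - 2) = 3*u^3 + 5*u^2 - 2*u + 4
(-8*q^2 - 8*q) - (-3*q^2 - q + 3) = -5*q^2 - 7*q - 3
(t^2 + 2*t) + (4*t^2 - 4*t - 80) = 5*t^2 - 2*t - 80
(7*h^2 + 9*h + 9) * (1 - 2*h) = -14*h^3 - 11*h^2 - 9*h + 9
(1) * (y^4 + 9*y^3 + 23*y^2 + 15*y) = y^4 + 9*y^3 + 23*y^2 + 15*y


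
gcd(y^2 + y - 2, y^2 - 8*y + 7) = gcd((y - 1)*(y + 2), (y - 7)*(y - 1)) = y - 1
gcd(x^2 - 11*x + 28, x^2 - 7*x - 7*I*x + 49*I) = x - 7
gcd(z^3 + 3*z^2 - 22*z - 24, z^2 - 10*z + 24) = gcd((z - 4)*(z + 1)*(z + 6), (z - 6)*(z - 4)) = z - 4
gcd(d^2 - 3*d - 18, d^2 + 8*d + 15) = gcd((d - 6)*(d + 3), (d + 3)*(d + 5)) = d + 3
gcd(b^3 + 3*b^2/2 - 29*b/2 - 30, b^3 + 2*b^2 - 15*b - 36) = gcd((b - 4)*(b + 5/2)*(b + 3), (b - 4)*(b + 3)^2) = b^2 - b - 12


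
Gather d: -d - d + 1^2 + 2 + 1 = 4 - 2*d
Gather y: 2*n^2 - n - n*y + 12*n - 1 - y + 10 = 2*n^2 + 11*n + y*(-n - 1) + 9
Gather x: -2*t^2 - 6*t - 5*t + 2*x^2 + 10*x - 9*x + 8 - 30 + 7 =-2*t^2 - 11*t + 2*x^2 + x - 15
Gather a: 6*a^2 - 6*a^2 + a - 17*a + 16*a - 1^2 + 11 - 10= 0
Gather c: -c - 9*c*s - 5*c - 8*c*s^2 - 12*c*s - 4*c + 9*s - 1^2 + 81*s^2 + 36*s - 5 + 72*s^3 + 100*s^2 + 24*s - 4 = c*(-8*s^2 - 21*s - 10) + 72*s^3 + 181*s^2 + 69*s - 10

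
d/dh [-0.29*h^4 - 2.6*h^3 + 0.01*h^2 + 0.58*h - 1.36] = -1.16*h^3 - 7.8*h^2 + 0.02*h + 0.58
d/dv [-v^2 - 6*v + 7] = -2*v - 6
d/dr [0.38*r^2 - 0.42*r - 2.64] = 0.76*r - 0.42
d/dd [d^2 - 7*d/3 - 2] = 2*d - 7/3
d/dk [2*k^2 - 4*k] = 4*k - 4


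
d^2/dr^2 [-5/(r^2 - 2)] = 10*(-3*r^2 - 2)/(r^2 - 2)^3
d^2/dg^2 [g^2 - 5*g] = 2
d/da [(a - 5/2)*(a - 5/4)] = 2*a - 15/4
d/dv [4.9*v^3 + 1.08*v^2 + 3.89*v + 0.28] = 14.7*v^2 + 2.16*v + 3.89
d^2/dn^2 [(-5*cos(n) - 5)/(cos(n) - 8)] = 45*(cos(n)^2 + 8*cos(n) - 2)/(cos(n) - 8)^3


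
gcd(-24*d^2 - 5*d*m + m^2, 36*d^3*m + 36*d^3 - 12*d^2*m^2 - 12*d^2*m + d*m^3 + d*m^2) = 1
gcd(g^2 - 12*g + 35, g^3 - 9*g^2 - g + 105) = g^2 - 12*g + 35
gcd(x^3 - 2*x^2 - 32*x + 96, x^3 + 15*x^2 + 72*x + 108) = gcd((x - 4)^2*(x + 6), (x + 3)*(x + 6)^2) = x + 6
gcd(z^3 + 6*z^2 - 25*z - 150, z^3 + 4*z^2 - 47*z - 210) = z^2 + 11*z + 30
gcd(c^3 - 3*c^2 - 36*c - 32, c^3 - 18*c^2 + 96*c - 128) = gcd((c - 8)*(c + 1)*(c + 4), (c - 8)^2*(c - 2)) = c - 8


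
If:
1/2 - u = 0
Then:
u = 1/2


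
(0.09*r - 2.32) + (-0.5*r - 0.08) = -0.41*r - 2.4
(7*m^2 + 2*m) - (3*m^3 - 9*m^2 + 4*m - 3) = -3*m^3 + 16*m^2 - 2*m + 3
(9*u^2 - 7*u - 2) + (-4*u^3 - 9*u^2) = -4*u^3 - 7*u - 2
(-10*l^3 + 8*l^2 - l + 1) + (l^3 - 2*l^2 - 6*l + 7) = -9*l^3 + 6*l^2 - 7*l + 8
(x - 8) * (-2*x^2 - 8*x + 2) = -2*x^3 + 8*x^2 + 66*x - 16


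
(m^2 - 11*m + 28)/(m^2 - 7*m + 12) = (m - 7)/(m - 3)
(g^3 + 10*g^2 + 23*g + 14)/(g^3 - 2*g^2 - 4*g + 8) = (g^2 + 8*g + 7)/(g^2 - 4*g + 4)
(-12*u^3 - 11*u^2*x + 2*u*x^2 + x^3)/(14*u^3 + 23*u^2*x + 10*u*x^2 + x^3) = (-12*u^2 + u*x + x^2)/(14*u^2 + 9*u*x + x^2)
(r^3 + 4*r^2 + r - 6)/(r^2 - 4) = (r^2 + 2*r - 3)/(r - 2)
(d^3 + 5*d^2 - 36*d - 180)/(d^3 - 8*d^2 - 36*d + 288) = (d + 5)/(d - 8)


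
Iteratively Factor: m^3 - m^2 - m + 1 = (m - 1)*(m^2 - 1) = (m - 1)*(m + 1)*(m - 1)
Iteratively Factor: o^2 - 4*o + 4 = (o - 2)*(o - 2)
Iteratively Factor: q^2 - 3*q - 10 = (q - 5)*(q + 2)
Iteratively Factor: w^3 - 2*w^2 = (w)*(w^2 - 2*w) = w^2*(w - 2)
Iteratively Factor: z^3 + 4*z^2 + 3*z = (z)*(z^2 + 4*z + 3) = z*(z + 3)*(z + 1)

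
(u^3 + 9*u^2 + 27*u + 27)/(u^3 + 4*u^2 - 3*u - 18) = (u + 3)/(u - 2)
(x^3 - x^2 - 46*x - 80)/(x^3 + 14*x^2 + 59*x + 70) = (x - 8)/(x + 7)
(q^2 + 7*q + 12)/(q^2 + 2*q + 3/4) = 4*(q^2 + 7*q + 12)/(4*q^2 + 8*q + 3)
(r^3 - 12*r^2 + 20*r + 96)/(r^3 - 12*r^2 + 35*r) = (r^3 - 12*r^2 + 20*r + 96)/(r*(r^2 - 12*r + 35))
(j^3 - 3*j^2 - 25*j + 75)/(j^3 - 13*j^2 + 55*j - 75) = (j + 5)/(j - 5)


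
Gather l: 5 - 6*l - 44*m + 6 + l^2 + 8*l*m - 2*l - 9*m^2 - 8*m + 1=l^2 + l*(8*m - 8) - 9*m^2 - 52*m + 12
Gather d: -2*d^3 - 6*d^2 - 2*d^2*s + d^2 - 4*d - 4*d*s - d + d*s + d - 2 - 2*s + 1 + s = -2*d^3 + d^2*(-2*s - 5) + d*(-3*s - 4) - s - 1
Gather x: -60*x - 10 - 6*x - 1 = -66*x - 11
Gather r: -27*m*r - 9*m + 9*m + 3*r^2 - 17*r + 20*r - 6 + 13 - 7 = 3*r^2 + r*(3 - 27*m)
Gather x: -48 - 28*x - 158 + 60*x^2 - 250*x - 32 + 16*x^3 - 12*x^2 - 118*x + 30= 16*x^3 + 48*x^2 - 396*x - 208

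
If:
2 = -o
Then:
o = -2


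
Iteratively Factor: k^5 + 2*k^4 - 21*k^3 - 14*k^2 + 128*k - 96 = (k - 3)*(k^4 + 5*k^3 - 6*k^2 - 32*k + 32) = (k - 3)*(k + 4)*(k^3 + k^2 - 10*k + 8) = (k - 3)*(k - 1)*(k + 4)*(k^2 + 2*k - 8) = (k - 3)*(k - 1)*(k + 4)^2*(k - 2)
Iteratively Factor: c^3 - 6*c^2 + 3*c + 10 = (c - 2)*(c^2 - 4*c - 5) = (c - 2)*(c + 1)*(c - 5)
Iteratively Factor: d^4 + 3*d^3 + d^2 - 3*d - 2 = (d + 1)*(d^3 + 2*d^2 - d - 2) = (d + 1)^2*(d^2 + d - 2) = (d + 1)^2*(d + 2)*(d - 1)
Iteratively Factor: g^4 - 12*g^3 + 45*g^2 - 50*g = (g - 5)*(g^3 - 7*g^2 + 10*g) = (g - 5)*(g - 2)*(g^2 - 5*g) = g*(g - 5)*(g - 2)*(g - 5)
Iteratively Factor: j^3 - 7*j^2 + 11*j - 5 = (j - 1)*(j^2 - 6*j + 5) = (j - 5)*(j - 1)*(j - 1)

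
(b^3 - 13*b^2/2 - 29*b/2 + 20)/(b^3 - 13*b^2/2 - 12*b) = (2*b^2 + 3*b - 5)/(b*(2*b + 3))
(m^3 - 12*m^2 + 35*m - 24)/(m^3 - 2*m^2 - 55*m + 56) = (m - 3)/(m + 7)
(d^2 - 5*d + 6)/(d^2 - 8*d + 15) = (d - 2)/(d - 5)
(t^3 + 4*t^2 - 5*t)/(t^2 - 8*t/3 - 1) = 3*t*(-t^2 - 4*t + 5)/(-3*t^2 + 8*t + 3)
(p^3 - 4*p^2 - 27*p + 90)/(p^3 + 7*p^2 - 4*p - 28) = (p^3 - 4*p^2 - 27*p + 90)/(p^3 + 7*p^2 - 4*p - 28)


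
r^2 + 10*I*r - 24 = (r + 4*I)*(r + 6*I)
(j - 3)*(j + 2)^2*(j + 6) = j^4 + 7*j^3 - 2*j^2 - 60*j - 72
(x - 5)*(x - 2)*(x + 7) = x^3 - 39*x + 70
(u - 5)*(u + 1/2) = u^2 - 9*u/2 - 5/2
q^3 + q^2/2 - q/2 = q*(q - 1/2)*(q + 1)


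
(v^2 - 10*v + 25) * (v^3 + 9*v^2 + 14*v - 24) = v^5 - v^4 - 51*v^3 + 61*v^2 + 590*v - 600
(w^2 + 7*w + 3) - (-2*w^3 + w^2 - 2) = 2*w^3 + 7*w + 5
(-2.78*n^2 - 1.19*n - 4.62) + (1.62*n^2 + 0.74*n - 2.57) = -1.16*n^2 - 0.45*n - 7.19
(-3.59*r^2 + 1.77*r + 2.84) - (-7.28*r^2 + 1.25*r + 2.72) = 3.69*r^2 + 0.52*r + 0.12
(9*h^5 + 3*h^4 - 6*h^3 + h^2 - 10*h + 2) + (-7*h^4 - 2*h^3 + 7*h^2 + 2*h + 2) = 9*h^5 - 4*h^4 - 8*h^3 + 8*h^2 - 8*h + 4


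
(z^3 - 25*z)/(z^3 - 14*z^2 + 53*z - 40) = z*(z + 5)/(z^2 - 9*z + 8)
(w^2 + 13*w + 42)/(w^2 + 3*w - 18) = (w + 7)/(w - 3)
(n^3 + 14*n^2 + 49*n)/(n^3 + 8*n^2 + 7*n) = (n + 7)/(n + 1)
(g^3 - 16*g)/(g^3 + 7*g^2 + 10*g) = (g^2 - 16)/(g^2 + 7*g + 10)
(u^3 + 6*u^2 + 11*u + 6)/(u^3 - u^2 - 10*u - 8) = (u + 3)/(u - 4)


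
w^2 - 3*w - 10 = (w - 5)*(w + 2)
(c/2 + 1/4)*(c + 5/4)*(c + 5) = c^3/2 + 27*c^2/8 + 75*c/16 + 25/16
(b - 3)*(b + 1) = b^2 - 2*b - 3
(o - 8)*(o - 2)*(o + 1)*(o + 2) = o^4 - 7*o^3 - 12*o^2 + 28*o + 32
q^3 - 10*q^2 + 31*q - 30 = (q - 5)*(q - 3)*(q - 2)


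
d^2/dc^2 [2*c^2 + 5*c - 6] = 4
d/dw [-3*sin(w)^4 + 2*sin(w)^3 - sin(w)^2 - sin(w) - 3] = (-12*sin(w)^3 + 6*sin(w)^2 - 2*sin(w) - 1)*cos(w)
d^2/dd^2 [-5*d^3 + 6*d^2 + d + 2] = 12 - 30*d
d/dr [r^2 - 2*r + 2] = 2*r - 2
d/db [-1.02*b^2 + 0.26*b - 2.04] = 0.26 - 2.04*b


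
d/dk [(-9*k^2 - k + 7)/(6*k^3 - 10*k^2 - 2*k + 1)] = (54*k^4 + 12*k^3 - 118*k^2 + 122*k + 13)/(36*k^6 - 120*k^5 + 76*k^4 + 52*k^3 - 16*k^2 - 4*k + 1)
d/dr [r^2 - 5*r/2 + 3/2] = 2*r - 5/2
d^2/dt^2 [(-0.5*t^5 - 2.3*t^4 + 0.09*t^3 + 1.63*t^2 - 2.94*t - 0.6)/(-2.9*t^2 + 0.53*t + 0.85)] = (25.23*t^7 + 26.39*t^6 - 41.7102*t^5 - 23.38308*t^4 + 67.749318*t^3 + 25.86603*t^2 + 37.55925*t - 1.70921)/(24.389*t^6 - 13.3719*t^5 - 19.00167*t^4 + 7.689823*t^3 + 5.569455*t^2 - 1.148775*t - 0.614125)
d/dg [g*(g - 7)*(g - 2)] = 3*g^2 - 18*g + 14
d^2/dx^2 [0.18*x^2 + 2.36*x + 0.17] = 0.360000000000000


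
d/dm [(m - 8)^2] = 2*m - 16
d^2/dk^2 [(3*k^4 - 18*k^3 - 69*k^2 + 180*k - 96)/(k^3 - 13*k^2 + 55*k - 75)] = 6*(13*k^4 - 620*k^3 + 4038*k^2 - 7772*k + 2101)/(k^7 - 29*k^6 + 357*k^5 - 2417*k^4 + 9715*k^3 - 23175*k^2 + 30375*k - 16875)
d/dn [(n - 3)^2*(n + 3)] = 3*(n - 3)*(n + 1)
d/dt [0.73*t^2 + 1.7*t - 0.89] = 1.46*t + 1.7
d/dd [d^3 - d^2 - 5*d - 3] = 3*d^2 - 2*d - 5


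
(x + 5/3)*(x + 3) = x^2 + 14*x/3 + 5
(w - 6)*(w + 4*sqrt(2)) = w^2 - 6*w + 4*sqrt(2)*w - 24*sqrt(2)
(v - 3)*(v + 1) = v^2 - 2*v - 3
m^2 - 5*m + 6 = (m - 3)*(m - 2)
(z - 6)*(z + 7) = z^2 + z - 42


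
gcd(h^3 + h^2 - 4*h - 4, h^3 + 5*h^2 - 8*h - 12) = h^2 - h - 2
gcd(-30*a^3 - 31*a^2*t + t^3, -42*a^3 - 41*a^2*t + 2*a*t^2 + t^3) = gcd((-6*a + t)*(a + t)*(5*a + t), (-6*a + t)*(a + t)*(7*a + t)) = -6*a^2 - 5*a*t + t^2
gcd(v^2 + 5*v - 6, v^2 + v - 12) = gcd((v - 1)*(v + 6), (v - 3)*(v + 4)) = 1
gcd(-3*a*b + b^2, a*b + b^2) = b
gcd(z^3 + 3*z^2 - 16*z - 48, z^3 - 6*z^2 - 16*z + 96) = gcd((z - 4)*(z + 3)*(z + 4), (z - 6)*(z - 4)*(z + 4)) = z^2 - 16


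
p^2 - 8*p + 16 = (p - 4)^2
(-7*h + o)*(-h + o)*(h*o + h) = 7*h^3*o + 7*h^3 - 8*h^2*o^2 - 8*h^2*o + h*o^3 + h*o^2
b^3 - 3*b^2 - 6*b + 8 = (b - 4)*(b - 1)*(b + 2)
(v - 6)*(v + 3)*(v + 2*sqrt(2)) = v^3 - 3*v^2 + 2*sqrt(2)*v^2 - 18*v - 6*sqrt(2)*v - 36*sqrt(2)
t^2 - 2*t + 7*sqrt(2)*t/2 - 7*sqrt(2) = (t - 2)*(t + 7*sqrt(2)/2)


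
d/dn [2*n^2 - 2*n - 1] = 4*n - 2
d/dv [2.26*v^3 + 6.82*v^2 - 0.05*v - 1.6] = 6.78*v^2 + 13.64*v - 0.05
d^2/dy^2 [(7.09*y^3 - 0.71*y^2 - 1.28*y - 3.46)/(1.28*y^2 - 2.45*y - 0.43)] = (2.8421709430404e-14*y^4 + 84.2726980000001*y^3 + 8.45800200000001*y^2 + 68.741934*y - 42.911666)/(2.097152*y^6 - 12.04224*y^5 + 20.936064*y^4 - 6.615245*y^3 - 7.033209*y^2 - 1.359015*y - 0.079507)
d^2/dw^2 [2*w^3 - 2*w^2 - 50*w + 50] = 12*w - 4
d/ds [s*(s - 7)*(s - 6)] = 3*s^2 - 26*s + 42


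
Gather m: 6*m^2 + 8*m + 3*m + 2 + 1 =6*m^2 + 11*m + 3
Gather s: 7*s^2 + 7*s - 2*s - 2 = 7*s^2 + 5*s - 2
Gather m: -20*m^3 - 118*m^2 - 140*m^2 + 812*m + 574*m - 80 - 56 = -20*m^3 - 258*m^2 + 1386*m - 136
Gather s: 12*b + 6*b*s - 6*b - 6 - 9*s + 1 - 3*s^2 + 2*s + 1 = 6*b - 3*s^2 + s*(6*b - 7) - 4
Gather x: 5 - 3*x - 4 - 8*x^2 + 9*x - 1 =-8*x^2 + 6*x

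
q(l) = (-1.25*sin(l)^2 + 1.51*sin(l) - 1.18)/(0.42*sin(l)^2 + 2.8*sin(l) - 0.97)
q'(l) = (-2.5*sin(l)*cos(l) + 1.51*cos(l))/(0.42*sin(l)^2 + 2.8*sin(l) - 0.97) + (-0.84*sin(l)*cos(l) - 2.8*cos(l))*(-1.25*sin(l)^2 + 1.51*sin(l) - 1.18)/(0.42*sin(l)^2 + 2.8*sin(l) - 0.97)^2 = (-4.1342*sin(l)^2 + 3.4162*sin(l) + 1.8393)*cos(l)/(0.1764*sin(l)^4 + 2.352*sin(l)^3 + 7.0252*sin(l)^2 - 5.432*sin(l) + 0.9409)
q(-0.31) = 0.98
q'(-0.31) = 0.12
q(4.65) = 1.18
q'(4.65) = 0.03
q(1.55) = -0.41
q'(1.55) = 0.00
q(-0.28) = 0.99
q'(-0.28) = 0.19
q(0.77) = -0.62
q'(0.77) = 1.14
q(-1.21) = 1.14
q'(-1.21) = -0.17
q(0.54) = -1.26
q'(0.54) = 6.37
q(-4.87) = -0.41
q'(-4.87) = 0.04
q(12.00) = 1.00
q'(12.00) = -0.18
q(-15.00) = 1.03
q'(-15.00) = 0.24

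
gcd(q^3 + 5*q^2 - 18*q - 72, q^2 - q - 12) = q^2 - q - 12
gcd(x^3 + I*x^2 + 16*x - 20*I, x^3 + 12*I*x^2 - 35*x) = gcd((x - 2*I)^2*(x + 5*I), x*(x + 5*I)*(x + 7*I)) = x + 5*I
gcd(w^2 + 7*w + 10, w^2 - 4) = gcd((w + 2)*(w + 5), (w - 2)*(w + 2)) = w + 2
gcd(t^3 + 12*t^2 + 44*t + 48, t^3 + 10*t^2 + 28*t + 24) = t^2 + 8*t + 12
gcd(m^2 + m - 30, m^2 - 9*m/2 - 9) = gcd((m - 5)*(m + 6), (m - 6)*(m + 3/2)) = 1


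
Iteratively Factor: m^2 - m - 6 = (m - 3)*(m + 2)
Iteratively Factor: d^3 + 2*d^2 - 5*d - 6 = (d + 3)*(d^2 - d - 2) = (d + 1)*(d + 3)*(d - 2)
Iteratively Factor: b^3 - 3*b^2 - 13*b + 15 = (b + 3)*(b^2 - 6*b + 5) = (b - 1)*(b + 3)*(b - 5)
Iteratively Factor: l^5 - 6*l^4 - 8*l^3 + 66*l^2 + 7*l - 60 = (l - 5)*(l^4 - l^3 - 13*l^2 + l + 12) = (l - 5)*(l - 1)*(l^3 - 13*l - 12) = (l - 5)*(l - 4)*(l - 1)*(l^2 + 4*l + 3) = (l - 5)*(l - 4)*(l - 1)*(l + 1)*(l + 3)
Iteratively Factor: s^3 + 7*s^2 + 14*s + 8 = (s + 1)*(s^2 + 6*s + 8) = (s + 1)*(s + 2)*(s + 4)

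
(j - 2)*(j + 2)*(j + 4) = j^3 + 4*j^2 - 4*j - 16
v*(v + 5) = v^2 + 5*v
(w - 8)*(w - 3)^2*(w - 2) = w^4 - 16*w^3 + 85*w^2 - 186*w + 144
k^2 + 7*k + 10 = (k + 2)*(k + 5)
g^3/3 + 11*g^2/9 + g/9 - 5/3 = (g/3 + 1)*(g - 1)*(g + 5/3)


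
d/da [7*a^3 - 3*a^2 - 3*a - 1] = 21*a^2 - 6*a - 3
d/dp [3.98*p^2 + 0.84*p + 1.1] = 7.96*p + 0.84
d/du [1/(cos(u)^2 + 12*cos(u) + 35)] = 2*(cos(u) + 6)*sin(u)/(cos(u)^2 + 12*cos(u) + 35)^2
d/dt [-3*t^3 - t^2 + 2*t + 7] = -9*t^2 - 2*t + 2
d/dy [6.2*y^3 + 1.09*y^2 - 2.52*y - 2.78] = 18.6*y^2 + 2.18*y - 2.52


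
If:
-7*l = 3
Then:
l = -3/7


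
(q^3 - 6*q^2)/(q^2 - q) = q*(q - 6)/(q - 1)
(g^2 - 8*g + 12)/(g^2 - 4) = (g - 6)/(g + 2)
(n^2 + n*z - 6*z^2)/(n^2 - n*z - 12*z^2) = (-n + 2*z)/(-n + 4*z)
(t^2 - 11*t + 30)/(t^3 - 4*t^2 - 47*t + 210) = 1/(t + 7)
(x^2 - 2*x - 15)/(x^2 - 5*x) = (x + 3)/x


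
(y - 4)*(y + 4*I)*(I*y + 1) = I*y^3 - 3*y^2 - 4*I*y^2 + 12*y + 4*I*y - 16*I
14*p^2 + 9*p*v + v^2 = (2*p + v)*(7*p + v)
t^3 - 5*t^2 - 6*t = t*(t - 6)*(t + 1)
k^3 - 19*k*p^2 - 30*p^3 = (k - 5*p)*(k + 2*p)*(k + 3*p)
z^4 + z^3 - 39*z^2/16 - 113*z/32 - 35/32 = (z - 7/4)*(z + 1/2)*(z + 1)*(z + 5/4)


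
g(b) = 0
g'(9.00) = 0.00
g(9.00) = 0.00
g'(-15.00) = 0.00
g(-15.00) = 0.00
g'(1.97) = 0.00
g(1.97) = 0.00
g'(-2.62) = 0.00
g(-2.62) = 0.00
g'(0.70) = 0.00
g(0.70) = 0.00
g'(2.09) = 0.00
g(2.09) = 0.00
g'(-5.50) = 0.00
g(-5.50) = 0.00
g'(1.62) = 0.00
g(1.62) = 0.00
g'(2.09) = 0.00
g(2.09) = 0.00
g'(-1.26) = 0.00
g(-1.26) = 0.00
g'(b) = 0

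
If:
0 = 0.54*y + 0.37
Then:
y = -0.69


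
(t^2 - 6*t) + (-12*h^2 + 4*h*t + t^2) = -12*h^2 + 4*h*t + 2*t^2 - 6*t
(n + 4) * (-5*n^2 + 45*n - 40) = -5*n^3 + 25*n^2 + 140*n - 160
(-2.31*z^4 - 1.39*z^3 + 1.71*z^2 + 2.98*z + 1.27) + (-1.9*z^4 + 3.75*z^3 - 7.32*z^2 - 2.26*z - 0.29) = -4.21*z^4 + 2.36*z^3 - 5.61*z^2 + 0.72*z + 0.98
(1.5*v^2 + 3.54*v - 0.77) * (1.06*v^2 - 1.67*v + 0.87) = 1.59*v^4 + 1.2474*v^3 - 5.423*v^2 + 4.3657*v - 0.6699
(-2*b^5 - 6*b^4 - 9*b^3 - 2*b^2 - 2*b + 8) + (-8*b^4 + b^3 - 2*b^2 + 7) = -2*b^5 - 14*b^4 - 8*b^3 - 4*b^2 - 2*b + 15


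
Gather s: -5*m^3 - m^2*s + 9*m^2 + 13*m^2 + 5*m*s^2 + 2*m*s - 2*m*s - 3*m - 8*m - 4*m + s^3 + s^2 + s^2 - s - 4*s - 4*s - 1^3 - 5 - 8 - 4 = -5*m^3 + 22*m^2 - 15*m + s^3 + s^2*(5*m + 2) + s*(-m^2 - 9) - 18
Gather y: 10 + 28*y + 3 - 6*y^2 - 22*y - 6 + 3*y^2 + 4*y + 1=-3*y^2 + 10*y + 8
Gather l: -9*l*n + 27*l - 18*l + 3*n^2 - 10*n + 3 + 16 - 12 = l*(9 - 9*n) + 3*n^2 - 10*n + 7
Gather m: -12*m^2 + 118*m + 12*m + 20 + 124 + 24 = -12*m^2 + 130*m + 168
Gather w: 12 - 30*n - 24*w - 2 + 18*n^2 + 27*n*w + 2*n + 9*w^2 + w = 18*n^2 - 28*n + 9*w^2 + w*(27*n - 23) + 10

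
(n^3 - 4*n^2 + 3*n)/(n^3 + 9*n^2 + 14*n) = (n^2 - 4*n + 3)/(n^2 + 9*n + 14)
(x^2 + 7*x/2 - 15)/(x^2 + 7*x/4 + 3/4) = 2*(2*x^2 + 7*x - 30)/(4*x^2 + 7*x + 3)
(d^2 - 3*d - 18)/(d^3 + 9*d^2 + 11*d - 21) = (d - 6)/(d^2 + 6*d - 7)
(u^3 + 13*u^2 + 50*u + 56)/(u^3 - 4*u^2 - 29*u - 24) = (u^3 + 13*u^2 + 50*u + 56)/(u^3 - 4*u^2 - 29*u - 24)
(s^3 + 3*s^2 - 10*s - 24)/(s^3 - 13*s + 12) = (s + 2)/(s - 1)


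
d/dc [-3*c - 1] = -3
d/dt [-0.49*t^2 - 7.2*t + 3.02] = -0.98*t - 7.2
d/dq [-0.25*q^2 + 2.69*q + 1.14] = 2.69 - 0.5*q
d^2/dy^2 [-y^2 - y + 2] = -2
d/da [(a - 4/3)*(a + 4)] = 2*a + 8/3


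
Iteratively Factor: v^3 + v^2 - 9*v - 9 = (v - 3)*(v^2 + 4*v + 3) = (v - 3)*(v + 3)*(v + 1)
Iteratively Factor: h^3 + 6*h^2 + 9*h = (h)*(h^2 + 6*h + 9) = h*(h + 3)*(h + 3)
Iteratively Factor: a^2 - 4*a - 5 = (a - 5)*(a + 1)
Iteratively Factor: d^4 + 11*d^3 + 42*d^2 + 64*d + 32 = (d + 4)*(d^3 + 7*d^2 + 14*d + 8) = (d + 1)*(d + 4)*(d^2 + 6*d + 8) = (d + 1)*(d + 2)*(d + 4)*(d + 4)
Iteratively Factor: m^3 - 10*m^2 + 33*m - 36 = (m - 3)*(m^2 - 7*m + 12) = (m - 3)^2*(m - 4)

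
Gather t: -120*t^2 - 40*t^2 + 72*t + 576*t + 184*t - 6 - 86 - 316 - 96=-160*t^2 + 832*t - 504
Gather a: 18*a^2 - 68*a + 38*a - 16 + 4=18*a^2 - 30*a - 12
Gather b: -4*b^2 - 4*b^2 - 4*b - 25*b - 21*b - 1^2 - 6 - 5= -8*b^2 - 50*b - 12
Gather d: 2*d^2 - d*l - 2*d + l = 2*d^2 + d*(-l - 2) + l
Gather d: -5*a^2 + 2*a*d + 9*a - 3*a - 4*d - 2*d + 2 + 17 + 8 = -5*a^2 + 6*a + d*(2*a - 6) + 27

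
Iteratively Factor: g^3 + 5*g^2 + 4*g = (g)*(g^2 + 5*g + 4) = g*(g + 1)*(g + 4)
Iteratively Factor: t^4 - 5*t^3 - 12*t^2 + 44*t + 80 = (t - 5)*(t^3 - 12*t - 16) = (t - 5)*(t + 2)*(t^2 - 2*t - 8) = (t - 5)*(t + 2)^2*(t - 4)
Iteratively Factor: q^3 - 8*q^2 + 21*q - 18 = (q - 2)*(q^2 - 6*q + 9) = (q - 3)*(q - 2)*(q - 3)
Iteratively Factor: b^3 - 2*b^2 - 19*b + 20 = (b + 4)*(b^2 - 6*b + 5) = (b - 5)*(b + 4)*(b - 1)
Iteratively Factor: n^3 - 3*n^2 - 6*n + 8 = (n + 2)*(n^2 - 5*n + 4) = (n - 1)*(n + 2)*(n - 4)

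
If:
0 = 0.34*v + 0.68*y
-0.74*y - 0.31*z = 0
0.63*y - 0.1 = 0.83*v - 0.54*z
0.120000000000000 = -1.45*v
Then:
No Solution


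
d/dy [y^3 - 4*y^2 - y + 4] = 3*y^2 - 8*y - 1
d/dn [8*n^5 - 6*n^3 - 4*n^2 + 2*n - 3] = 40*n^4 - 18*n^2 - 8*n + 2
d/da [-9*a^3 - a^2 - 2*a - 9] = -27*a^2 - 2*a - 2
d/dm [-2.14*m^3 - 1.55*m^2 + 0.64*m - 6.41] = -6.42*m^2 - 3.1*m + 0.64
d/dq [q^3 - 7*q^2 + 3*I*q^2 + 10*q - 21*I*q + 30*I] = 3*q^2 + q*(-14 + 6*I) + 10 - 21*I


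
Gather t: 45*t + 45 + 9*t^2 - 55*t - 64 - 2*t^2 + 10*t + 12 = 7*t^2 - 7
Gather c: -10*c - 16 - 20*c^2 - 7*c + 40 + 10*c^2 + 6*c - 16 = -10*c^2 - 11*c + 8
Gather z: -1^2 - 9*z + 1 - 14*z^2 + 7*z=-14*z^2 - 2*z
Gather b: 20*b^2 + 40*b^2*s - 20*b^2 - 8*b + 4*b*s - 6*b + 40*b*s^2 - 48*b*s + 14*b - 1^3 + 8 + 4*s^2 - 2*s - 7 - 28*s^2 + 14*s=40*b^2*s + b*(40*s^2 - 44*s) - 24*s^2 + 12*s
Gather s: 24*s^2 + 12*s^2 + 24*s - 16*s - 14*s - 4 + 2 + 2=36*s^2 - 6*s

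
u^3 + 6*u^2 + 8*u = u*(u + 2)*(u + 4)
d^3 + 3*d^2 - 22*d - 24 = (d - 4)*(d + 1)*(d + 6)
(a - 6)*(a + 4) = a^2 - 2*a - 24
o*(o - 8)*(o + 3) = o^3 - 5*o^2 - 24*o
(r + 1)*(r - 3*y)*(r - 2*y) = r^3 - 5*r^2*y + r^2 + 6*r*y^2 - 5*r*y + 6*y^2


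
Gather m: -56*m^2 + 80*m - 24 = -56*m^2 + 80*m - 24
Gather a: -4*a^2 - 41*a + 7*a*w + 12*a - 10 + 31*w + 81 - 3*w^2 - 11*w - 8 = -4*a^2 + a*(7*w - 29) - 3*w^2 + 20*w + 63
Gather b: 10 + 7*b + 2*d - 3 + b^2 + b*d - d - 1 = b^2 + b*(d + 7) + d + 6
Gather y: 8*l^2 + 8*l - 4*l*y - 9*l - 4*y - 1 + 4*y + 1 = 8*l^2 - 4*l*y - l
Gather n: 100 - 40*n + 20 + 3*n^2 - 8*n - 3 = 3*n^2 - 48*n + 117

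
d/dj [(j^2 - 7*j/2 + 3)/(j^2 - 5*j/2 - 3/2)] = (4*j^2 - 36*j + 51)/(4*j^4 - 20*j^3 + 13*j^2 + 30*j + 9)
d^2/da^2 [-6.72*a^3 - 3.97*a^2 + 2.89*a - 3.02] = -40.32*a - 7.94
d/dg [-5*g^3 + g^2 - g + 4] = -15*g^2 + 2*g - 1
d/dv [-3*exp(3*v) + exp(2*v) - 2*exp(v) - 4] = (-9*exp(2*v) + 2*exp(v) - 2)*exp(v)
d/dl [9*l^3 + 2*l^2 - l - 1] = 27*l^2 + 4*l - 1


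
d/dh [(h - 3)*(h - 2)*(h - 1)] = 3*h^2 - 12*h + 11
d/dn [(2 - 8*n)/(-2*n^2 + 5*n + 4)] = 2*(-8*n^2 + 4*n - 21)/(4*n^4 - 20*n^3 + 9*n^2 + 40*n + 16)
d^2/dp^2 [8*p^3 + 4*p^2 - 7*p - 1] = 48*p + 8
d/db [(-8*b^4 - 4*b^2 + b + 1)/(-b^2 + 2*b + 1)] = (16*b^5 - 48*b^4 - 32*b^3 - 7*b^2 - 6*b - 1)/(b^4 - 4*b^3 + 2*b^2 + 4*b + 1)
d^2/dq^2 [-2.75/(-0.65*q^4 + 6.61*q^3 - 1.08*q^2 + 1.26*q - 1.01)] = ((-21.45*q^2 + 109.065*q - 5.94)*(0.65*q^4 - 6.61*q^3 + 1.08*q^2 - 1.26*q + 1.01) + 2.75*(2.6*q^3 - 19.83*q^2 + 2.16*q - 1.26)*(5.2*q^3 - 39.66*q^2 + 4.32*q - 2.52))/(0.65*q^4 - 6.61*q^3 + 1.08*q^2 - 1.26*q + 1.01)^3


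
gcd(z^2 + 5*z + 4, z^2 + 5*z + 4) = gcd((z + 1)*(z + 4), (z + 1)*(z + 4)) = z^2 + 5*z + 4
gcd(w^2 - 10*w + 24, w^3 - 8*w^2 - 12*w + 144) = w - 6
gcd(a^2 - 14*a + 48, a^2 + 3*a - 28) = 1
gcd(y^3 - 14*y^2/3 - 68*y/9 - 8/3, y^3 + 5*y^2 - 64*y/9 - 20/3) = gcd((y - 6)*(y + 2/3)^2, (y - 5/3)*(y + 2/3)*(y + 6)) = y + 2/3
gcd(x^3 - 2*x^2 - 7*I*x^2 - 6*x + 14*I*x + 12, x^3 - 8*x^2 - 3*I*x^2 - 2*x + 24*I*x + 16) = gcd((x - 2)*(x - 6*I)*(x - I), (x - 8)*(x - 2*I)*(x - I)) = x - I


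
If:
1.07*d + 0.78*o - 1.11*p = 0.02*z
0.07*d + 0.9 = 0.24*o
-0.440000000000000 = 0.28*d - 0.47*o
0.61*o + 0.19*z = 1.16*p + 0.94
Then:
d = 9.25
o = 6.45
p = 12.37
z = 59.79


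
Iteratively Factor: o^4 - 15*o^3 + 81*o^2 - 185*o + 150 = (o - 3)*(o^3 - 12*o^2 + 45*o - 50) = (o - 5)*(o - 3)*(o^2 - 7*o + 10) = (o - 5)^2*(o - 3)*(o - 2)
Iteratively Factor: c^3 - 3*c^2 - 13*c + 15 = (c - 1)*(c^2 - 2*c - 15) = (c - 1)*(c + 3)*(c - 5)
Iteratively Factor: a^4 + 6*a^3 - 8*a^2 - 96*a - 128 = (a + 4)*(a^3 + 2*a^2 - 16*a - 32) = (a + 4)^2*(a^2 - 2*a - 8) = (a + 2)*(a + 4)^2*(a - 4)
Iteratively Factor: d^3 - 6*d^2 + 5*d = (d - 5)*(d^2 - d) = (d - 5)*(d - 1)*(d)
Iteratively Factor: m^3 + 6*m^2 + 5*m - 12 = (m - 1)*(m^2 + 7*m + 12) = (m - 1)*(m + 4)*(m + 3)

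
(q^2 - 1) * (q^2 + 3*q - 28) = q^4 + 3*q^3 - 29*q^2 - 3*q + 28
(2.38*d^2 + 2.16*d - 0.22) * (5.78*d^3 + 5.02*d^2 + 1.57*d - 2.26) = 13.7564*d^5 + 24.4324*d^4 + 13.3082*d^3 - 3.092*d^2 - 5.227*d + 0.4972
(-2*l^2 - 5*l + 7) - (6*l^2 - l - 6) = -8*l^2 - 4*l + 13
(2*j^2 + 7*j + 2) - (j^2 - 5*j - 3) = j^2 + 12*j + 5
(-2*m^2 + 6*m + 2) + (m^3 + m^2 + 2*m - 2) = m^3 - m^2 + 8*m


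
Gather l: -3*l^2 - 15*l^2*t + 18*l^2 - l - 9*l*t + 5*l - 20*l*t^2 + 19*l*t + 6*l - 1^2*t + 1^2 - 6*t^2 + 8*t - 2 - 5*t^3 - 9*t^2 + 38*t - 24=l^2*(15 - 15*t) + l*(-20*t^2 + 10*t + 10) - 5*t^3 - 15*t^2 + 45*t - 25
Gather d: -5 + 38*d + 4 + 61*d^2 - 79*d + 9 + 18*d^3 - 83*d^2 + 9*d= 18*d^3 - 22*d^2 - 32*d + 8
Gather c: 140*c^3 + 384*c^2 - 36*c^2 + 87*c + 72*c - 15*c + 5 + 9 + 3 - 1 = 140*c^3 + 348*c^2 + 144*c + 16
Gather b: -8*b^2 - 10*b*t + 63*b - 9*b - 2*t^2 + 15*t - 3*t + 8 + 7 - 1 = -8*b^2 + b*(54 - 10*t) - 2*t^2 + 12*t + 14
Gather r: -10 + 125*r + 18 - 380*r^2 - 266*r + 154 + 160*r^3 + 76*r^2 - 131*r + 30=160*r^3 - 304*r^2 - 272*r + 192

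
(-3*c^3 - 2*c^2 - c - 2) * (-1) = 3*c^3 + 2*c^2 + c + 2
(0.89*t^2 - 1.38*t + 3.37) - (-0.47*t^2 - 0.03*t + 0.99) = 1.36*t^2 - 1.35*t + 2.38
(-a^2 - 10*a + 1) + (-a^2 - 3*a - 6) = -2*a^2 - 13*a - 5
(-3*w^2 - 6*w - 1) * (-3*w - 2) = 9*w^3 + 24*w^2 + 15*w + 2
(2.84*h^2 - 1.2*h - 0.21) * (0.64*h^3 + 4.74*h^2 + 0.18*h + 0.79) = 1.8176*h^5 + 12.6936*h^4 - 5.3112*h^3 + 1.0322*h^2 - 0.9858*h - 0.1659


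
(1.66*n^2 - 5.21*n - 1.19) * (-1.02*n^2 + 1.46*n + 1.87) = -1.6932*n^4 + 7.7378*n^3 - 3.2886*n^2 - 11.4801*n - 2.2253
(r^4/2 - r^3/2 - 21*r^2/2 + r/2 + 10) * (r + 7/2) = r^5/2 + 5*r^4/4 - 49*r^3/4 - 145*r^2/4 + 47*r/4 + 35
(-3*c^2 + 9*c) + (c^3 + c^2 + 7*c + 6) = c^3 - 2*c^2 + 16*c + 6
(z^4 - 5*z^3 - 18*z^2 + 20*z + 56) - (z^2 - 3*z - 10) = z^4 - 5*z^3 - 19*z^2 + 23*z + 66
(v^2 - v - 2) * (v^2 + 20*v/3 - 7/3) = v^4 + 17*v^3/3 - 11*v^2 - 11*v + 14/3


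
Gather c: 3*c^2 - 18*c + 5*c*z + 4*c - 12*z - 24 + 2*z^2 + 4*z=3*c^2 + c*(5*z - 14) + 2*z^2 - 8*z - 24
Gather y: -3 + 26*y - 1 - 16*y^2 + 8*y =-16*y^2 + 34*y - 4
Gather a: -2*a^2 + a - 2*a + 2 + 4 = -2*a^2 - a + 6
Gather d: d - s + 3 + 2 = d - s + 5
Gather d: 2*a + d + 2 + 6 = 2*a + d + 8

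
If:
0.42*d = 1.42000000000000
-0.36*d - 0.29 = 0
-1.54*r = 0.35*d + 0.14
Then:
No Solution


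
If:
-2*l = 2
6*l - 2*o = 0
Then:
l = -1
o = -3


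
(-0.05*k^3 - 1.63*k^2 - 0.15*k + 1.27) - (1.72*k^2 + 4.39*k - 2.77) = -0.05*k^3 - 3.35*k^2 - 4.54*k + 4.04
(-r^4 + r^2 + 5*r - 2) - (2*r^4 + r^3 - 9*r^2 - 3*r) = -3*r^4 - r^3 + 10*r^2 + 8*r - 2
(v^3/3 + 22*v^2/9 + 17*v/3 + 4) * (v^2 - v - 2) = v^5/3 + 19*v^4/9 + 23*v^3/9 - 59*v^2/9 - 46*v/3 - 8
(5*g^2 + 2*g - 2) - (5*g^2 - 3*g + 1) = 5*g - 3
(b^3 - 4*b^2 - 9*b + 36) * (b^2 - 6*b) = b^5 - 10*b^4 + 15*b^3 + 90*b^2 - 216*b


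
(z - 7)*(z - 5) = z^2 - 12*z + 35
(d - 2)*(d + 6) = d^2 + 4*d - 12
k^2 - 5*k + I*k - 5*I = (k - 5)*(k + I)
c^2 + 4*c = c*(c + 4)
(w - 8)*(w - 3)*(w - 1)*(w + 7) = w^4 - 5*w^3 - 49*w^2 + 221*w - 168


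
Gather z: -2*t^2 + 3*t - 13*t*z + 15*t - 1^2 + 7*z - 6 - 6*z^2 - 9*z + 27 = -2*t^2 + 18*t - 6*z^2 + z*(-13*t - 2) + 20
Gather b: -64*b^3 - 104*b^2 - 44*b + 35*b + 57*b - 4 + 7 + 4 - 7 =-64*b^3 - 104*b^2 + 48*b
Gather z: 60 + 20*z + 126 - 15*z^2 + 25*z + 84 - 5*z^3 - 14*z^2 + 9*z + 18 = -5*z^3 - 29*z^2 + 54*z + 288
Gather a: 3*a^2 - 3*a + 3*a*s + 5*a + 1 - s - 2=3*a^2 + a*(3*s + 2) - s - 1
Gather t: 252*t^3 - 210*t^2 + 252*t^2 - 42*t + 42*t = 252*t^3 + 42*t^2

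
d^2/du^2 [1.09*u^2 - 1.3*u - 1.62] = 2.18000000000000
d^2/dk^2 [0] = 0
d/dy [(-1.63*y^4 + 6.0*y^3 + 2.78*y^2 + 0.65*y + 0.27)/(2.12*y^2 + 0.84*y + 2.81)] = (-6.9112*y^5 + 8.6124*y^4 - 8.2412*y^3 + 51.5372*y^2 + 14.4788*y + 1.5997)/(4.4944*y^4 + 3.5616*y^3 + 12.62*y^2 + 4.7208*y + 7.8961)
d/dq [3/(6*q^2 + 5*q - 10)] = 3*(-12*q - 5)/(6*q^2 + 5*q - 10)^2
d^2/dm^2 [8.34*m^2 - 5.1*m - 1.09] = 16.6800000000000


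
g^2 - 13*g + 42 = (g - 7)*(g - 6)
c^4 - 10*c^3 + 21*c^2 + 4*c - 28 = (c - 7)*(c - 2)^2*(c + 1)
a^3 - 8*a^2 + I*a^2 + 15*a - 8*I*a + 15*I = (a - 5)*(a - 3)*(a + I)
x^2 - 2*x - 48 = (x - 8)*(x + 6)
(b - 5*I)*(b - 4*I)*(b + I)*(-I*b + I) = -I*b^4 - 8*b^3 + I*b^3 + 8*b^2 + 11*I*b^2 - 20*b - 11*I*b + 20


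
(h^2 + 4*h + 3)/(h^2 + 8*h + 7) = (h + 3)/(h + 7)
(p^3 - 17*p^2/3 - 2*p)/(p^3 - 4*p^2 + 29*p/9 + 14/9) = 3*p*(p - 6)/(3*p^2 - 13*p + 14)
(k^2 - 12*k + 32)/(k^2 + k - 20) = (k - 8)/(k + 5)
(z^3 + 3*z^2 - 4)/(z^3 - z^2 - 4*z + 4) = (z + 2)/(z - 2)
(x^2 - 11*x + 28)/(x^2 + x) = (x^2 - 11*x + 28)/(x*(x + 1))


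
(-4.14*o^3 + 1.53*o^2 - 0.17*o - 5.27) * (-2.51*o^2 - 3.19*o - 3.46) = 10.3914*o^5 + 9.3663*o^4 + 9.8704*o^3 + 8.4762*o^2 + 17.3995*o + 18.2342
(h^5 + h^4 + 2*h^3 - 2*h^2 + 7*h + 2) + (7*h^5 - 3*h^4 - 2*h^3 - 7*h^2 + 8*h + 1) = 8*h^5 - 2*h^4 - 9*h^2 + 15*h + 3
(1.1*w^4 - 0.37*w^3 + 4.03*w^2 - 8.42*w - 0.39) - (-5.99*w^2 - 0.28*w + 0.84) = 1.1*w^4 - 0.37*w^3 + 10.02*w^2 - 8.14*w - 1.23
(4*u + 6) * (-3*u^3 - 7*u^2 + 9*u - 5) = -12*u^4 - 46*u^3 - 6*u^2 + 34*u - 30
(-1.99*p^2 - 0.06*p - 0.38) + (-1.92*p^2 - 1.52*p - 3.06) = -3.91*p^2 - 1.58*p - 3.44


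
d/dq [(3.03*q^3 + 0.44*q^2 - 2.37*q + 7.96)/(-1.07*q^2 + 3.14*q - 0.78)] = (-3.2421*q^4 + 19.0284*q^3 - 8.2445*q^2 + 16.348*q - 23.1458)/(1.1449*q^4 - 6.7196*q^3 + 11.5288*q^2 - 4.8984*q + 0.6084)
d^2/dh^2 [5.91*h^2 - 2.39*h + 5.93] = 11.8200000000000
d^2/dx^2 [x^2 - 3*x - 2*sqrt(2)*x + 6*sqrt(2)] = 2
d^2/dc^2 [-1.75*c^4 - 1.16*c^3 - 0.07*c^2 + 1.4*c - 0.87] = -21.0*c^2 - 6.96*c - 0.14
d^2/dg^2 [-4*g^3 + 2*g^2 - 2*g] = 4 - 24*g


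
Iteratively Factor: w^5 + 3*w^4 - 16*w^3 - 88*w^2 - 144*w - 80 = (w + 2)*(w^4 + w^3 - 18*w^2 - 52*w - 40) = (w + 2)^2*(w^3 - w^2 - 16*w - 20) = (w - 5)*(w + 2)^2*(w^2 + 4*w + 4) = (w - 5)*(w + 2)^3*(w + 2)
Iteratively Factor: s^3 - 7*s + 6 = (s - 1)*(s^2 + s - 6) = (s - 2)*(s - 1)*(s + 3)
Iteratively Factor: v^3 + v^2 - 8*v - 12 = (v + 2)*(v^2 - v - 6) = (v - 3)*(v + 2)*(v + 2)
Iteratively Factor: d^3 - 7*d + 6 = (d - 1)*(d^2 + d - 6) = (d - 1)*(d + 3)*(d - 2)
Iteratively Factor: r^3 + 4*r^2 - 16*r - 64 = (r + 4)*(r^2 - 16) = (r + 4)^2*(r - 4)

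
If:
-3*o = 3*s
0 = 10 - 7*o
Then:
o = 10/7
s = -10/7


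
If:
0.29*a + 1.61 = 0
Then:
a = -5.55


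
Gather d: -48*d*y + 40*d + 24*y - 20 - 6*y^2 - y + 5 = d*(40 - 48*y) - 6*y^2 + 23*y - 15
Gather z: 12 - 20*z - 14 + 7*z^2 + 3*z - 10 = 7*z^2 - 17*z - 12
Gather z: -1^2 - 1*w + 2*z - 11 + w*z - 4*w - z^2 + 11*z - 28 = -5*w - z^2 + z*(w + 13) - 40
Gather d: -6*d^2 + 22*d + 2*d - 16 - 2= -6*d^2 + 24*d - 18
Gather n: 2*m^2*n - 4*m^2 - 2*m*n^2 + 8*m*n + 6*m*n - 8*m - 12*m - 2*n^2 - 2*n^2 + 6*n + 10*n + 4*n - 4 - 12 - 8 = -4*m^2 - 20*m + n^2*(-2*m - 4) + n*(2*m^2 + 14*m + 20) - 24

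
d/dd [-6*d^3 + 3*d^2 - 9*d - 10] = -18*d^2 + 6*d - 9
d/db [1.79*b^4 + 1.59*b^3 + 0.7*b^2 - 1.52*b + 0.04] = 7.16*b^3 + 4.77*b^2 + 1.4*b - 1.52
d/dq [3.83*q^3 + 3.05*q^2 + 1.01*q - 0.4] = 11.49*q^2 + 6.1*q + 1.01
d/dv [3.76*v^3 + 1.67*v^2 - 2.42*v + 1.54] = 11.28*v^2 + 3.34*v - 2.42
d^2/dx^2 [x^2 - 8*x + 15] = 2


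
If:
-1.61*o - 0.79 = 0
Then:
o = -0.49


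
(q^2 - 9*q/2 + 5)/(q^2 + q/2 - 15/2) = (q - 2)/(q + 3)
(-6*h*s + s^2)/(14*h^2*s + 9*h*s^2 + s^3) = (-6*h + s)/(14*h^2 + 9*h*s + s^2)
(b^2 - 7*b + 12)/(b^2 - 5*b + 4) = (b - 3)/(b - 1)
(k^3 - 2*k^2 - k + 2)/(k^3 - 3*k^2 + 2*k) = (k + 1)/k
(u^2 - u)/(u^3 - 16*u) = (u - 1)/(u^2 - 16)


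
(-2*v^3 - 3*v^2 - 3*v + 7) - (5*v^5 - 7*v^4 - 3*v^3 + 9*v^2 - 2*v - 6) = -5*v^5 + 7*v^4 + v^3 - 12*v^2 - v + 13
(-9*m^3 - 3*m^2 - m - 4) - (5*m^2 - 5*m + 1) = -9*m^3 - 8*m^2 + 4*m - 5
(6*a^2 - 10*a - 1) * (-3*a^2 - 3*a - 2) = -18*a^4 + 12*a^3 + 21*a^2 + 23*a + 2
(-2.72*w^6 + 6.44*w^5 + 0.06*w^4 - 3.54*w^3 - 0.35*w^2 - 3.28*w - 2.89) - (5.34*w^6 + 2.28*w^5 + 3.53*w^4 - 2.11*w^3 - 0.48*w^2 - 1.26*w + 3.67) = -8.06*w^6 + 4.16*w^5 - 3.47*w^4 - 1.43*w^3 + 0.13*w^2 - 2.02*w - 6.56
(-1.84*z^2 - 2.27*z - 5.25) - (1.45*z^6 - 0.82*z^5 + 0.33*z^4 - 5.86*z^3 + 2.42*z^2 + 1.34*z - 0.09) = -1.45*z^6 + 0.82*z^5 - 0.33*z^4 + 5.86*z^3 - 4.26*z^2 - 3.61*z - 5.16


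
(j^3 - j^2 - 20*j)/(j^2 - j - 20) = j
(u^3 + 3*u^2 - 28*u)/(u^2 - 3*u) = (u^2 + 3*u - 28)/(u - 3)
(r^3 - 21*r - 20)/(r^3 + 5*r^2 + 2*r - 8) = (r^2 - 4*r - 5)/(r^2 + r - 2)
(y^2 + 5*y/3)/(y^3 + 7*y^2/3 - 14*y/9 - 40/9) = 3*y/(3*y^2 + 2*y - 8)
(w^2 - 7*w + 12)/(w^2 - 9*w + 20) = (w - 3)/(w - 5)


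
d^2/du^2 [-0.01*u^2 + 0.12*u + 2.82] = -0.0200000000000000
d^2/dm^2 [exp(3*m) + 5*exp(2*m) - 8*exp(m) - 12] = (9*exp(2*m) + 20*exp(m) - 8)*exp(m)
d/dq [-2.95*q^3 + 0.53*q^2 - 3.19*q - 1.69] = -8.85*q^2 + 1.06*q - 3.19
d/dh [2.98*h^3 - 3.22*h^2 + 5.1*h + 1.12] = 8.94*h^2 - 6.44*h + 5.1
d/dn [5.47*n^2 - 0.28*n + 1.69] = 10.94*n - 0.28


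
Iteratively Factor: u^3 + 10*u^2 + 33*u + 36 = (u + 3)*(u^2 + 7*u + 12) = (u + 3)*(u + 4)*(u + 3)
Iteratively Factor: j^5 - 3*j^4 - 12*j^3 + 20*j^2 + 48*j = (j - 4)*(j^4 + j^3 - 8*j^2 - 12*j) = (j - 4)*(j + 2)*(j^3 - j^2 - 6*j) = (j - 4)*(j - 3)*(j + 2)*(j^2 + 2*j) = j*(j - 4)*(j - 3)*(j + 2)*(j + 2)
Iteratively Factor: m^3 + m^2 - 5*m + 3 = (m - 1)*(m^2 + 2*m - 3) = (m - 1)*(m + 3)*(m - 1)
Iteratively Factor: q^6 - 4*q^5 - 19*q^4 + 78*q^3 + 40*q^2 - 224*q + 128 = (q - 4)*(q^5 - 19*q^3 + 2*q^2 + 48*q - 32) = (q - 4)^2*(q^4 + 4*q^3 - 3*q^2 - 10*q + 8) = (q - 4)^2*(q + 2)*(q^3 + 2*q^2 - 7*q + 4) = (q - 4)^2*(q - 1)*(q + 2)*(q^2 + 3*q - 4) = (q - 4)^2*(q - 1)^2*(q + 2)*(q + 4)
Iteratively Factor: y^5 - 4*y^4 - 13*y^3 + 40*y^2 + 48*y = (y + 3)*(y^4 - 7*y^3 + 8*y^2 + 16*y) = (y + 1)*(y + 3)*(y^3 - 8*y^2 + 16*y) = (y - 4)*(y + 1)*(y + 3)*(y^2 - 4*y) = (y - 4)^2*(y + 1)*(y + 3)*(y)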